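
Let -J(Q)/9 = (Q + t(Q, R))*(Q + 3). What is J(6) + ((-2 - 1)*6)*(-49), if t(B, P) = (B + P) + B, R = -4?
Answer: -252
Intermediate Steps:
t(B, P) = P + 2*B
J(Q) = -9*(-4 + 3*Q)*(3 + Q) (J(Q) = -9*(Q + (-4 + 2*Q))*(Q + 3) = -9*(-4 + 3*Q)*(3 + Q))
J(6) + ((-2 - 1)*6)*(-49) = (108 - 45*6 - 27*6²) + ((-2 - 1)*6)*(-49) = (108 - 270 - 27*36) - 3*6*(-49) = (108 - 270 - 972) - 18*(-49) = -1134 + 882 = -252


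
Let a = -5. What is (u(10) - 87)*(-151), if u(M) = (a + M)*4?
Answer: 10117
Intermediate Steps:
u(M) = -20 + 4*M (u(M) = (-5 + M)*4 = -20 + 4*M)
(u(10) - 87)*(-151) = ((-20 + 4*10) - 87)*(-151) = ((-20 + 40) - 87)*(-151) = (20 - 87)*(-151) = -67*(-151) = 10117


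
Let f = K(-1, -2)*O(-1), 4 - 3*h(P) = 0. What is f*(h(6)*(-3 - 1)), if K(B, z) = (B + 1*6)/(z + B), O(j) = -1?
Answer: -80/9 ≈ -8.8889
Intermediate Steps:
K(B, z) = (6 + B)/(B + z) (K(B, z) = (B + 6)/(B + z) = (6 + B)/(B + z))
h(P) = 4/3 (h(P) = 4/3 - 1/3*0 = 4/3 + 0 = 4/3)
f = 5/3 (f = ((6 - 1)/(-1 - 2))*(-1) = (5/(-3))*(-1) = -1/3*5*(-1) = -5/3*(-1) = 5/3 ≈ 1.6667)
f*(h(6)*(-3 - 1)) = 5*(4*(-3 - 1)/3)/3 = 5*((4/3)*(-4))/3 = (5/3)*(-16/3) = -80/9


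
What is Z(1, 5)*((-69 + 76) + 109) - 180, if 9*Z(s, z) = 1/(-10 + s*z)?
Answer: -8216/45 ≈ -182.58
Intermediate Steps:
Z(s, z) = 1/(9*(-10 + s*z))
Z(1, 5)*((-69 + 76) + 109) - 180 = (1/(9*(-10 + 1*5)))*((-69 + 76) + 109) - 180 = (1/(9*(-10 + 5)))*(7 + 109) - 180 = ((1/9)/(-5))*116 - 180 = ((1/9)*(-1/5))*116 - 180 = -1/45*116 - 180 = -116/45 - 180 = -8216/45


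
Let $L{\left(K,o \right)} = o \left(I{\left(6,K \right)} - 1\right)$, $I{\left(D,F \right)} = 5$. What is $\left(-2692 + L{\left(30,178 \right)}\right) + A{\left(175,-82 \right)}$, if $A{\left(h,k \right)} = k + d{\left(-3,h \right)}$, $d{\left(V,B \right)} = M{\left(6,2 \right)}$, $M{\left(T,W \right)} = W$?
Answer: $-2060$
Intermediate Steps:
$L{\left(K,o \right)} = 4 o$ ($L{\left(K,o \right)} = o \left(5 - 1\right) = o 4 = 4 o$)
$d{\left(V,B \right)} = 2$
$A{\left(h,k \right)} = 2 + k$ ($A{\left(h,k \right)} = k + 2 = 2 + k$)
$\left(-2692 + L{\left(30,178 \right)}\right) + A{\left(175,-82 \right)} = \left(-2692 + 4 \cdot 178\right) + \left(2 - 82\right) = \left(-2692 + 712\right) - 80 = -1980 - 80 = -2060$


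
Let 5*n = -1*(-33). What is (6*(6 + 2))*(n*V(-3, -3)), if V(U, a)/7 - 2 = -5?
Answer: -33264/5 ≈ -6652.8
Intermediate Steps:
V(U, a) = -21 (V(U, a) = 14 + 7*(-5) = 14 - 35 = -21)
n = 33/5 (n = (-1*(-33))/5 = (1/5)*33 = 33/5 ≈ 6.6000)
(6*(6 + 2))*(n*V(-3, -3)) = (6*(6 + 2))*((33/5)*(-21)) = (6*8)*(-693/5) = 48*(-693/5) = -33264/5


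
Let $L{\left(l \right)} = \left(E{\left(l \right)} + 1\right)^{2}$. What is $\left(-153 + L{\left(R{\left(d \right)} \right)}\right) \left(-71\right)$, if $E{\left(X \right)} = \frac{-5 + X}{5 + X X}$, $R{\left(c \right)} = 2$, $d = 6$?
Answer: $\frac{97483}{9} \approx 10831.0$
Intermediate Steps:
$E{\left(X \right)} = \frac{-5 + X}{5 + X^{2}}$
$L{\left(l \right)} = \left(1 + \frac{-5 + l}{5 + l^{2}}\right)^{2}$ ($L{\left(l \right)} = \left(\frac{-5 + l}{5 + l^{2}} + 1\right)^{2} = \left(1 + \frac{-5 + l}{5 + l^{2}}\right)^{2}$)
$\left(-153 + L{\left(R{\left(d \right)} \right)}\right) \left(-71\right) = \left(-153 + \frac{2^{2} \left(1 + 2\right)^{2}}{\left(5 + 2^{2}\right)^{2}}\right) \left(-71\right) = \left(-153 + \frac{4 \cdot 3^{2}}{\left(5 + 4\right)^{2}}\right) \left(-71\right) = \left(-153 + 4 \cdot 9 \cdot \frac{1}{81}\right) \left(-71\right) = \left(-153 + \frac{4}{9}\right) \left(-71\right) = \left(- \frac{1373}{9}\right) \left(-71\right) = \frac{97483}{9}$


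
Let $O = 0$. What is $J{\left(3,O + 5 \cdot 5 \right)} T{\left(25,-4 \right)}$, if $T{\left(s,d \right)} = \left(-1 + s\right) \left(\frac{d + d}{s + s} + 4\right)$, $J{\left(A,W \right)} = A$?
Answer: $\frac{6912}{25} \approx 276.48$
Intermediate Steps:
$T{\left(s,d \right)} = \left(-1 + s\right) \left(4 + \frac{d}{s}\right)$ ($T{\left(s,d \right)} = \left(-1 + s\right) \left(\frac{2 d}{2 s} + 4\right) = \left(-1 + s\right) \left(2 d \frac{1}{2 s} + 4\right) = \left(-1 + s\right) \left(\frac{d}{s} + 4\right) = \left(-1 + s\right) \left(4 + \frac{d}{s}\right)$)
$J{\left(3,O + 5 \cdot 5 \right)} T{\left(25,-4 \right)} = 3 \left(-4 - 4 + 4 \cdot 25 - - \frac{4}{25}\right) = 3 \left(-4 - 4 + 100 - \left(-4\right) \frac{1}{25}\right) = 3 \left(-4 - 4 + 100 + \frac{4}{25}\right) = 3 \cdot \frac{2304}{25} = \frac{6912}{25}$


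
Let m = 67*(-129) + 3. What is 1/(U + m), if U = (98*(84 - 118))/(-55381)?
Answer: -55381/478488508 ≈ -0.00011574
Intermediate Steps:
m = -8640 (m = -8643 + 3 = -8640)
U = 3332/55381 (U = (98*(-34))*(-1/55381) = -3332*(-1/55381) = 3332/55381 ≈ 0.060165)
1/(U + m) = 1/(3332/55381 - 8640) = 1/(-478488508/55381) = -55381/478488508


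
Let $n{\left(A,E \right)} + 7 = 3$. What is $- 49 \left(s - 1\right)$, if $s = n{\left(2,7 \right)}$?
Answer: $245$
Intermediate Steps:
$n{\left(A,E \right)} = -4$ ($n{\left(A,E \right)} = -7 + 3 = -4$)
$s = -4$
$- 49 \left(s - 1\right) = - 49 \left(-4 - 1\right) = \left(-49\right) \left(-5\right) = 245$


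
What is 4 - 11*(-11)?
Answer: 125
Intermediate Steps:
4 - 11*(-11) = 4 + 121 = 125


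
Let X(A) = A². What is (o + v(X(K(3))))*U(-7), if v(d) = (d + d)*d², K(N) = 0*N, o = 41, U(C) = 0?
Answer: 0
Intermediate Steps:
K(N) = 0
v(d) = 2*d³ (v(d) = (2*d)*d² = 2*d³)
(o + v(X(K(3))))*U(-7) = (41 + 2*(0²)³)*0 = (41 + 2*0³)*0 = (41 + 2*0)*0 = (41 + 0)*0 = 41*0 = 0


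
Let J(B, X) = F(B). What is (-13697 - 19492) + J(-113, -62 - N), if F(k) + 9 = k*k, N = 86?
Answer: -20429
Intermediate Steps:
F(k) = -9 + k² (F(k) = -9 + k*k = -9 + k²)
J(B, X) = -9 + B²
(-13697 - 19492) + J(-113, -62 - N) = (-13697 - 19492) + (-9 + (-113)²) = -33189 + (-9 + 12769) = -33189 + 12760 = -20429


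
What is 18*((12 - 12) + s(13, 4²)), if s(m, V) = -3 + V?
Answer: 234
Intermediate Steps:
18*((12 - 12) + s(13, 4²)) = 18*((12 - 12) + (-3 + 4²)) = 18*(0 + (-3 + 16)) = 18*(0 + 13) = 18*13 = 234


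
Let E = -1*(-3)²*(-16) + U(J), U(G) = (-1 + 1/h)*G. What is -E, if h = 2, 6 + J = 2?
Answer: -146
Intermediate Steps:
J = -4 (J = -6 + 2 = -4)
U(G) = -G/2 (U(G) = (-1 + 1/2)*G = (-1 + ½)*G = -G/2)
E = 146 (E = -1*(-3)²*(-16) - ½*(-4) = -1*9*(-16) + 2 = -9*(-16) + 2 = 144 + 2 = 146)
-E = -1*146 = -146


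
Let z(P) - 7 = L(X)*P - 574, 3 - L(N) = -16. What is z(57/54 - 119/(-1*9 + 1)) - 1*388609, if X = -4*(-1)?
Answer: -27998879/72 ≈ -3.8887e+5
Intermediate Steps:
X = 4
L(N) = 19 (L(N) = 3 - 1*(-16) = 3 + 16 = 19)
z(P) = -567 + 19*P (z(P) = 7 + (19*P - 574) = 7 + (-574 + 19*P) = -567 + 19*P)
z(57/54 - 119/(-1*9 + 1)) - 1*388609 = (-567 + 19*(57/54 - 119/(-1*9 + 1))) - 1*388609 = (-567 + 19*(57*(1/54) - 119/(-9 + 1))) - 388609 = (-567 + 19*(19/18 - 119/(-8))) - 388609 = (-567 + 19*(19/18 - 119*(-⅛))) - 388609 = (-567 + 19*(19/18 + 119/8)) - 388609 = (-567 + 19*(1147/72)) - 388609 = (-567 + 21793/72) - 388609 = -19031/72 - 388609 = -27998879/72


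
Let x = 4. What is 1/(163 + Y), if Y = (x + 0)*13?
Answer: 1/215 ≈ 0.0046512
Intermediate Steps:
Y = 52 (Y = (4 + 0)*13 = 4*13 = 52)
1/(163 + Y) = 1/(163 + 52) = 1/215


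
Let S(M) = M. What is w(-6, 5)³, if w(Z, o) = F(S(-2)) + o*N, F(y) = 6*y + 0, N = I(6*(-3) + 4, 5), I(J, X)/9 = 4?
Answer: 4741632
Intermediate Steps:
I(J, X) = 36 (I(J, X) = 9*4 = 36)
N = 36
F(y) = 6*y
w(Z, o) = -12 + 36*o (w(Z, o) = 6*(-2) + o*36 = -12 + 36*o)
w(-6, 5)³ = (-12 + 36*5)³ = (-12 + 180)³ = 168³ = 4741632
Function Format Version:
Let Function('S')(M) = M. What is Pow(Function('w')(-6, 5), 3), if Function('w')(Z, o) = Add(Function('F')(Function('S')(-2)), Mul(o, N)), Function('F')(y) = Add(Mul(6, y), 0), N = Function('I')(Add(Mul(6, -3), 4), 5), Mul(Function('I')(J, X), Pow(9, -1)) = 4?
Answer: 4741632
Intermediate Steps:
Function('I')(J, X) = 36 (Function('I')(J, X) = Mul(9, 4) = 36)
N = 36
Function('F')(y) = Mul(6, y)
Function('w')(Z, o) = Add(-12, Mul(36, o)) (Function('w')(Z, o) = Add(Mul(6, -2), Mul(o, 36)) = Add(-12, Mul(36, o)))
Pow(Function('w')(-6, 5), 3) = Pow(Add(-12, Mul(36, 5)), 3) = Pow(Add(-12, 180), 3) = Pow(168, 3) = 4741632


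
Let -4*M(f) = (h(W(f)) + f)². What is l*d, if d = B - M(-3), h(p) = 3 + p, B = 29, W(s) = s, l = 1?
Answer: 125/4 ≈ 31.250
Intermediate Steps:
M(f) = -(3 + 2*f)²/4 (M(f) = -((3 + f) + f)²/4 = -(3 + 2*f)²/4)
d = 125/4 (d = 29 - (-1)*(3 + 2*(-3))²/4 = 29 - (-1)*(3 - 6)²/4 = 29 - (-1)*(-3)²/4 = 29 - (-1)*9/4 = 29 - 1*(-9/4) = 29 + 9/4 = 125/4 ≈ 31.250)
l*d = 1*(125/4) = 125/4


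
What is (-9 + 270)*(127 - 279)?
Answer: -39672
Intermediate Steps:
(-9 + 270)*(127 - 279) = 261*(-152) = -39672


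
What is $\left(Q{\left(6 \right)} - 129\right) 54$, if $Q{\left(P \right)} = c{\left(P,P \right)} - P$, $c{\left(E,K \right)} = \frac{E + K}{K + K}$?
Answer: $-7236$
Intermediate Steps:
$c{\left(E,K \right)} = \frac{E + K}{2 K}$
$Q{\left(P \right)} = 1 - P$ ($Q{\left(P \right)} = \frac{P + P}{2 P} - P = \frac{2 P}{2 P} - P = 1 - P$)
$\left(Q{\left(6 \right)} - 129\right) 54 = \left(\left(1 - 6\right) - 129\right) 54 = \left(-5 - 129\right) 54 = \left(-134\right) 54 = -7236$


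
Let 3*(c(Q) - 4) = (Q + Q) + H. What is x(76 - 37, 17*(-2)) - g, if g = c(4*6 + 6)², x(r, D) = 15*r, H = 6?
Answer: -91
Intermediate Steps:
c(Q) = 6 + 2*Q/3 (c(Q) = 4 + ((Q + Q) + 6)/3 = 4 + (2*Q + 6)/3 = 4 + (6 + 2*Q)/3 = 4 + (2 + 2*Q/3) = 6 + 2*Q/3)
g = 676 (g = (6 + 2*(4*6 + 6)/3)² = (6 + 2*(24 + 6)/3)² = (6 + (⅔)*30)² = (6 + 20)² = 26² = 676)
x(76 - 37, 17*(-2)) - g = 15*(76 - 37) - 1*676 = 15*39 - 676 = 585 - 676 = -91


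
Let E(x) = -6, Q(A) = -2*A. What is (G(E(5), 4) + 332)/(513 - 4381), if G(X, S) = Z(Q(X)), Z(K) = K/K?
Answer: -333/3868 ≈ -0.086091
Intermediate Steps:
Z(K) = 1
G(X, S) = 1
(G(E(5), 4) + 332)/(513 - 4381) = (1 + 332)/(513 - 4381) = 333/(-3868) = 333*(-1/3868) = -333/3868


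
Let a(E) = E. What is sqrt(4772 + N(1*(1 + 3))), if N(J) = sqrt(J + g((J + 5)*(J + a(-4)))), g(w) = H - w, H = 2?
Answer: sqrt(4772 + sqrt(6)) ≈ 69.097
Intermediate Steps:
g(w) = 2 - w
N(J) = sqrt(2 + J - (-4 + J)*(5 + J)) (N(J) = sqrt(J + (2 - (J + 5)*(J - 4))) = sqrt(J + (2 - (5 + J)*(-4 + J))) = sqrt(J + (2 - (-4 + J)*(5 + J))) = sqrt(2 + J - (-4 + J)*(5 + J)))
sqrt(4772 + N(1*(1 + 3))) = sqrt(4772 + sqrt(22 - (1*(1 + 3))**2)) = sqrt(4772 + sqrt(22 - (1*4)**2)) = sqrt(4772 + sqrt(22 - 1*4**2)) = sqrt(4772 + sqrt(22 - 1*16)) = sqrt(4772 + sqrt(22 - 16)) = sqrt(4772 + sqrt(6))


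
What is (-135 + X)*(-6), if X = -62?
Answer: 1182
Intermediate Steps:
(-135 + X)*(-6) = (-135 - 62)*(-6) = -197*(-6) = 1182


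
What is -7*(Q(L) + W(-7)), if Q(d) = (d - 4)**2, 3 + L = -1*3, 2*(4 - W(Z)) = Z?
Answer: -1505/2 ≈ -752.50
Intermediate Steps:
W(Z) = 4 - Z/2
L = -6 (L = -3 - 1*3 = -3 - 3 = -6)
Q(d) = (-4 + d)**2
-7*(Q(L) + W(-7)) = -7*((-4 - 6)**2 + (4 - 1/2*(-7))) = -7*((-10)**2 + (4 + 7/2)) = -7*(100 + 15/2) = -7*215/2 = -1505/2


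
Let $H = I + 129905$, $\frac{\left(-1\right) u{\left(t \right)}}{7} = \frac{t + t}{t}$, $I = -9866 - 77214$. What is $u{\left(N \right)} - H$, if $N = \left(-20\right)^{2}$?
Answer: $-42839$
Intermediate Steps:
$I = -87080$
$N = 400$
$u{\left(t \right)} = -14$ ($u{\left(t \right)} = - 7 \frac{t + t}{t} = - 7 \frac{2 t}{t} = \left(-7\right) 2 = -14$)
$H = 42825$ ($H = -87080 + 129905 = 42825$)
$u{\left(N \right)} - H = -14 - 42825 = -42839$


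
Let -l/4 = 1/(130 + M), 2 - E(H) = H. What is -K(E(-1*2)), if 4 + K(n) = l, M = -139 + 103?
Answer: 190/47 ≈ 4.0426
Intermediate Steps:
E(H) = 2 - H
M = -36
l = -2/47 (l = -4/(130 - 36) = -4/94 = -4*1/94 = -2/47 ≈ -0.042553)
K(n) = -190/47 (K(n) = -4 - 2/47 = -190/47)
-K(E(-1*2)) = -1*(-190/47) = 190/47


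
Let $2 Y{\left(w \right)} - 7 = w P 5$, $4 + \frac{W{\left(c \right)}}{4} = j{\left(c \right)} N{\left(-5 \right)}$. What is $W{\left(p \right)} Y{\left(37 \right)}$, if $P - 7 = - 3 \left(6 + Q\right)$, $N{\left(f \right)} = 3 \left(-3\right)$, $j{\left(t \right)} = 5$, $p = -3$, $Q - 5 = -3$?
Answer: $307524$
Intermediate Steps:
$Q = 2$ ($Q = 5 - 3 = 2$)
$N{\left(f \right)} = -9$
$P = -17$ ($P = 7 - 3 \left(6 + 2\right) = 7 - 24 = -17$)
$W{\left(c \right)} = -196$ ($W{\left(c \right)} = -16 + 4 \cdot 5 \left(-9\right) = -16 + 4 \left(-45\right) = -16 - 180 = -196$)
$Y{\left(w \right)} = \frac{7}{2} - \frac{85 w}{2}$ ($Y{\left(w \right)} = \frac{7}{2} + \frac{w \left(-17\right) 5}{2} = \frac{7}{2} + \frac{- 17 w 5}{2} = \frac{7}{2} + \frac{\left(-85\right) w}{2} = \frac{7}{2} - \frac{85 w}{2}$)
$W{\left(p \right)} Y{\left(37 \right)} = - 196 \left(\frac{7}{2} - \frac{3145}{2}\right) = \left(-196\right) \left(-1569\right) = 307524$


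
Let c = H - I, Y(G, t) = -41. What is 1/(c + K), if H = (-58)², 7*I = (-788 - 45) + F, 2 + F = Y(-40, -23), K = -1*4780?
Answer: -7/9036 ≈ -0.00077468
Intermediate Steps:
K = -4780
F = -43 (F = -2 - 41 = -43)
I = -876/7 (I = ((-788 - 45) - 43)/7 = (-833 - 43)/7 = (⅐)*(-876) = -876/7 ≈ -125.14)
H = 3364
c = 24424/7 (c = 3364 - 1*(-876/7) = 3364 + 876/7 = 24424/7 ≈ 3489.1)
1/(c + K) = 1/(24424/7 - 4780) = 1/(-9036/7) = -7/9036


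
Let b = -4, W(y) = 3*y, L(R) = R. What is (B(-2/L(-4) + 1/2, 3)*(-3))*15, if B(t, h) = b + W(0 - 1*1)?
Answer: 315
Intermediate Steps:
B(t, h) = -7 (B(t, h) = -4 + 3*(0 - 1*1) = -4 + 3*(0 - 1) = -4 + 3*(-1) = -4 - 3 = -7)
(B(-2/L(-4) + 1/2, 3)*(-3))*15 = -7*(-3)*15 = 21*15 = 315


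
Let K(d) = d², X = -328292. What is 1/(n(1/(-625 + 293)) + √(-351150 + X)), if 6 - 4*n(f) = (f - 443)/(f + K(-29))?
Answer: 2035272845492/847498858752142161 - 1247340520336*I*√679442/847498858752142161 ≈ 2.4015e-6 - 0.0012132*I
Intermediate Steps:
n(f) = 3/2 - (-443 + f)/(4*(841 + f)) (n(f) = 3/2 - (f - 443)/(4*(f + (-29)²)) = 3/2 - (-443 + f)/(4*(f + 841)) = 3/2 - (-443 + f)/(4*(841 + f)))
1/(n(1/(-625 + 293)) + √(-351150 + X)) = 1/((5489 + 5/(-625 + 293))/(4*(841 + 1/(-625 + 293))) + √(-351150 - 328292)) = 1/((5489 + 5/(-332))/(4*(841 + 1/(-332))) + √(-679442)) = 1/((5489 + 5*(-1/332))/(4*(841 - 1/332)) + I*√679442) = 1/((5489 - 5/332)/(4*(279211/332)) + I*√679442) = 1/((¼)*(332/279211)*(1822343/332) + I*√679442) = 1/(1822343/1116844 + I*√679442)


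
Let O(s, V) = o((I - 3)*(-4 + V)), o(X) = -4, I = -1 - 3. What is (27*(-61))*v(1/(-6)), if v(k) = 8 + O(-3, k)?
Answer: -6588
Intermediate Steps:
I = -4
O(s, V) = -4
v(k) = 4 (v(k) = 8 - 4 = 4)
(27*(-61))*v(1/(-6)) = (27*(-61))*4 = -1647*4 = -6588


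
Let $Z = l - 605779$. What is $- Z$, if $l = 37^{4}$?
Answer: $-1268382$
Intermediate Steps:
$l = 1874161$
$Z = 1268382$ ($Z = 1874161 - 605779 = 1268382$)
$- Z = \left(-1\right) 1268382 = -1268382$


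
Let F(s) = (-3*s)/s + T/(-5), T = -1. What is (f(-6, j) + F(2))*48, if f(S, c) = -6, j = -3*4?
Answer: -2112/5 ≈ -422.40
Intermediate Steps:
j = -12
F(s) = -14/5 (F(s) = (-3*s)/s - 1/(-5) = -3 - 1*(-⅕) = -3 + ⅕ = -14/5)
(f(-6, j) + F(2))*48 = (-6 - 14/5)*48 = -44/5*48 = -2112/5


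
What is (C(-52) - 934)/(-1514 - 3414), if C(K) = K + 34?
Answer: 17/88 ≈ 0.19318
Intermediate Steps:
C(K) = 34 + K
(C(-52) - 934)/(-1514 - 3414) = ((34 - 52) - 934)/(-1514 - 3414) = (-18 - 934)/(-4928) = -952*(-1/4928) = 17/88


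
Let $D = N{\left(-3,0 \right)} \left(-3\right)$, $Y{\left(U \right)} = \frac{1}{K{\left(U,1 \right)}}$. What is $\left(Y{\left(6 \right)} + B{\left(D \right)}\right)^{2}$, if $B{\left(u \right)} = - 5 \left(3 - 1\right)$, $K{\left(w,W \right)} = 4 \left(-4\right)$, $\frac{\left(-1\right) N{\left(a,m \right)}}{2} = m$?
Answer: $\frac{25921}{256} \approx 101.25$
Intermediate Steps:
$N{\left(a,m \right)} = - 2 m$
$K{\left(w,W \right)} = -16$
$Y{\left(U \right)} = - \frac{1}{16}$ ($Y{\left(U \right)} = \frac{1}{-16} = - \frac{1}{16}$)
$D = 0$ ($D = \left(-2\right) 0 \left(-3\right) = 0 \left(-3\right) = 0$)
$B{\left(u \right)} = -10$ ($B{\left(u \right)} = \left(-5\right) 2 = -10$)
$\left(Y{\left(6 \right)} + B{\left(D \right)}\right)^{2} = \left(- \frac{1}{16} - 10\right)^{2} = \left(- \frac{161}{16}\right)^{2} = \frac{25921}{256}$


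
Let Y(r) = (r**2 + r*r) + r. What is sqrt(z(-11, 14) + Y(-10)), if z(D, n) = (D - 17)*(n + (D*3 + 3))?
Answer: sqrt(638) ≈ 25.259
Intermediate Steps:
z(D, n) = (-17 + D)*(3 + n + 3*D) (z(D, n) = (-17 + D)*(n + (3*D + 3)) = (-17 + D)*(n + (3 + 3*D)) = (-17 + D)*(3 + n + 3*D))
Y(r) = r + 2*r**2 (Y(r) = (r**2 + r**2) + r = 2*r**2 + r = r + 2*r**2)
sqrt(z(-11, 14) + Y(-10)) = sqrt((-51 - 48*(-11) - 17*14 + 3*(-11)**2 - 11*14) - 10*(1 + 2*(-10))) = sqrt((-51 + 528 - 238 + 3*121 - 154) - 10*(1 - 20)) = sqrt((-51 + 528 - 238 + 363 - 154) - 10*(-19)) = sqrt(448 + 190) = sqrt(638)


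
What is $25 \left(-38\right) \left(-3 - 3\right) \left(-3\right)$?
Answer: $-17100$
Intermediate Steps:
$25 \left(-38\right) \left(-3 - 3\right) \left(-3\right) = - 950 \left(\left(-6\right) \left(-3\right)\right) = \left(-950\right) 18 = -17100$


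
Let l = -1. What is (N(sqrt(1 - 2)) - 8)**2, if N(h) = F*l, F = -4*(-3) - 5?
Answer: 225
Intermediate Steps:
F = 7 (F = 12 - 5 = 7)
N(h) = -7 (N(h) = 7*(-1) = -7)
(N(sqrt(1 - 2)) - 8)**2 = (-7 - 8)**2 = (-15)**2 = 225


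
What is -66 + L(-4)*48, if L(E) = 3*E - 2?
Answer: -738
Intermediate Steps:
L(E) = -2 + 3*E
-66 + L(-4)*48 = -66 + (-2 + 3*(-4))*48 = -66 + (-2 - 12)*48 = -66 - 14*48 = -66 - 672 = -738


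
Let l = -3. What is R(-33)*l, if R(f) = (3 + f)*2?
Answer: 180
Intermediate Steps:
R(f) = 6 + 2*f
R(-33)*l = (6 + 2*(-33))*(-3) = (6 - 66)*(-3) = -60*(-3) = 180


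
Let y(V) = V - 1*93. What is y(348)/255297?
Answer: 85/85099 ≈ 0.00099884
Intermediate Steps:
y(V) = -93 + V (y(V) = V - 93 = -93 + V)
y(348)/255297 = (-93 + 348)/255297 = 255*(1/255297) = 85/85099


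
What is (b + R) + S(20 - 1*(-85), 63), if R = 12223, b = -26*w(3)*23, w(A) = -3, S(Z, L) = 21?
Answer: 14038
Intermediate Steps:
b = 1794 (b = -26*(-3)*23 = 78*23 = 1794)
(b + R) + S(20 - 1*(-85), 63) = (1794 + 12223) + 21 = 14017 + 21 = 14038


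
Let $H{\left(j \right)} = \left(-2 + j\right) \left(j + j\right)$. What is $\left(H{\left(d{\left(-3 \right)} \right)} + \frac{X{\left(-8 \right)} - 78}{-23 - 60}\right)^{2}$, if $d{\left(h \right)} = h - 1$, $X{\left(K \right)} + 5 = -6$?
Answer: $\frac{16589329}{6889} \approx 2408.1$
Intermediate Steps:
$X{\left(K \right)} = -11$ ($X{\left(K \right)} = -5 - 6 = -11$)
$d{\left(h \right)} = -1 + h$ ($d{\left(h \right)} = h - 1 = -1 + h$)
$H{\left(j \right)} = 2 j \left(-2 + j\right)$ ($H{\left(j \right)} = \left(-2 + j\right) 2 j = 2 j \left(-2 + j\right)$)
$\left(H{\left(d{\left(-3 \right)} \right)} + \frac{X{\left(-8 \right)} - 78}{-23 - 60}\right)^{2} = \left(2 \left(-1 - 3\right) \left(-2 - 4\right) + \frac{-11 - 78}{-23 - 60}\right)^{2} = \left(2 \left(-4\right) \left(-2 - 4\right) - \frac{89}{-83}\right)^{2} = \left(2 \left(-4\right) \left(-6\right) - - \frac{89}{83}\right)^{2} = \left(48 + \frac{89}{83}\right)^{2} = \left(\frac{4073}{83}\right)^{2} = \frac{16589329}{6889}$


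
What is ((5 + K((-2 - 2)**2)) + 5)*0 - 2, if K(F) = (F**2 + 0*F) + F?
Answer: -2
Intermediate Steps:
K(F) = F + F**2 (K(F) = (F**2 + 0) + F = F**2 + F = F + F**2)
((5 + K((-2 - 2)**2)) + 5)*0 - 2 = ((5 + (-2 - 2)**2*(1 + (-2 - 2)**2)) + 5)*0 - 2 = ((5 + (-4)**2*(1 + (-4)**2)) + 5)*0 - 2 = ((5 + 16*(1 + 16)) + 5)*0 - 2 = ((5 + 16*17) + 5)*0 - 2 = ((5 + 272) + 5)*0 - 2 = (277 + 5)*0 - 2 = 282*0 - 2 = 0 - 2 = -2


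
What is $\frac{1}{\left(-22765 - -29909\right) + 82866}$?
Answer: $\frac{1}{90010} \approx 1.111 \cdot 10^{-5}$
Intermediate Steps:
$\frac{1}{\left(-22765 - -29909\right) + 82866} = \frac{1}{\left(-22765 + 29909\right) + 82866} = \frac{1}{7144 + 82866} = \frac{1}{90010}$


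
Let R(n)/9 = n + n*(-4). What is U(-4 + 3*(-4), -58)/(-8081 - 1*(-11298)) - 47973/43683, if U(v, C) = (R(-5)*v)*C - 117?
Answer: 1771055396/46842737 ≈ 37.809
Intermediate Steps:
R(n) = -27*n (R(n) = 9*(n + n*(-4)) = 9*(n - 4*n) = 9*(-3*n) = -27*n)
U(v, C) = -117 + 135*C*v (U(v, C) = ((-27*(-5))*v)*C - 117 = (135*v)*C - 117 = 135*C*v - 117 = -117 + 135*C*v)
U(-4 + 3*(-4), -58)/(-8081 - 1*(-11298)) - 47973/43683 = (-117 + 135*(-58)*(-4 + 3*(-4)))/(-8081 - 1*(-11298)) - 47973/43683 = (-117 + 135*(-58)*(-4 - 12))/(-8081 + 11298) - 47973*1/43683 = (-117 + 135*(-58)*(-16))/3217 - 15991/14561 = (-117 + 125280)*(1/3217) - 15991/14561 = 125163*(1/3217) - 15991/14561 = 125163/3217 - 15991/14561 = 1771055396/46842737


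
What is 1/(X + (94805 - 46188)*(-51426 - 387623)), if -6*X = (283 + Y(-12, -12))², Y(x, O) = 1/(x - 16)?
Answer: -1568/33469365449987 ≈ -4.6849e-11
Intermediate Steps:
Y(x, O) = 1/(-16 + x)
X = -20924643/1568 (X = -(283 + 1/(-16 - 12))²/6 = -(283 + 1/(-28))²/6 = -(283 - 1/28)²/6 = -(7923/28)²/6 = -⅙*62773929/784 = -20924643/1568 ≈ -13345.)
1/(X + (94805 - 46188)*(-51426 - 387623)) = 1/(-20924643/1568 + (94805 - 46188)*(-51426 - 387623)) = 1/(-20924643/1568 + 48617*(-439049)) = 1/(-20924643/1568 - 21345245233) = 1/(-33469365449987/1568) = -1568/33469365449987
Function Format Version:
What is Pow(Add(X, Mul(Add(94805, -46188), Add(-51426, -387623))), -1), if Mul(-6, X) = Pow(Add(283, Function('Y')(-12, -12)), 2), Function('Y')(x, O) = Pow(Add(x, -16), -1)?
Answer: Rational(-1568, 33469365449987) ≈ -4.6849e-11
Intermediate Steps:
Function('Y')(x, O) = Pow(Add(-16, x), -1)
X = Rational(-20924643, 1568) (X = Mul(Rational(-1, 6), Pow(Add(283, Pow(Add(-16, -12), -1)), 2)) = Mul(Rational(-1, 6), Pow(Add(283, Pow(-28, -1)), 2)) = Mul(Rational(-1, 6), Pow(Add(283, Rational(-1, 28)), 2)) = Mul(Rational(-1, 6), Pow(Rational(7923, 28), 2)) = Mul(Rational(-1, 6), Rational(62773929, 784)) = Rational(-20924643, 1568) ≈ -13345.)
Pow(Add(X, Mul(Add(94805, -46188), Add(-51426, -387623))), -1) = Pow(Add(Rational(-20924643, 1568), Mul(Add(94805, -46188), Add(-51426, -387623))), -1) = Pow(Add(Rational(-20924643, 1568), Mul(48617, -439049)), -1) = Pow(Add(Rational(-20924643, 1568), -21345245233), -1) = Pow(Rational(-33469365449987, 1568), -1) = Rational(-1568, 33469365449987)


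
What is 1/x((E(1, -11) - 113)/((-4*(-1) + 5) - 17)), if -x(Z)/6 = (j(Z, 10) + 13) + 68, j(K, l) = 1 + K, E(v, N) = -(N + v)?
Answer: -4/2277 ≈ -0.0017567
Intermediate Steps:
E(v, N) = -N - v
x(Z) = -492 - 6*Z (x(Z) = -6*(((1 + Z) + 13) + 68) = -6*((14 + Z) + 68) = -6*(82 + Z) = -492 - 6*Z)
1/x((E(1, -11) - 113)/((-4*(-1) + 5) - 17)) = 1/(-492 - 6*((-1*(-11) - 1*1) - 113)/((-4*(-1) + 5) - 17)) = 1/(-492 - 6*((11 - 1) - 113)/((4 + 5) - 17)) = 1/(-492 - 6*(10 - 113)/(9 - 17)) = 1/(-492 - (-618)/(-8)) = 1/(-492 - (-618)*(-1)/8) = 1/(-492 - 6*103/8) = 1/(-492 - 309/4) = 1/(-2277/4) = -4/2277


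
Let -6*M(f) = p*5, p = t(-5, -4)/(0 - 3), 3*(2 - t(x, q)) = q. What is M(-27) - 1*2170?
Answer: -58565/27 ≈ -2169.1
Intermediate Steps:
t(x, q) = 2 - q/3
p = -10/9 (p = (2 - ⅓*(-4))/(0 - 3) = (2 + 4/3)/(-3) = -⅓*10/3 = -10/9 ≈ -1.1111)
M(f) = 25/27 (M(f) = -(-5)*5/27 = -⅙*(-50/9) = 25/27)
M(-27) - 1*2170 = 25/27 - 1*2170 = 25/27 - 2170 = -58565/27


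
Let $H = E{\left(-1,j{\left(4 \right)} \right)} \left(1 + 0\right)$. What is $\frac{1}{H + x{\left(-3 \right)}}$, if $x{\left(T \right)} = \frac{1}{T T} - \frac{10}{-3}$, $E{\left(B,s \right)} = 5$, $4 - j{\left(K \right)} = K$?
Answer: $\frac{9}{76} \approx 0.11842$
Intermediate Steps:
$j{\left(K \right)} = 4 - K$
$x{\left(T \right)} = \frac{10}{3} + \frac{1}{T^{2}}$ ($x{\left(T \right)} = \frac{1}{T^{2}} - - \frac{10}{3} = \frac{1}{T^{2}} + \frac{10}{3} = \frac{10}{3} + \frac{1}{T^{2}}$)
$H = 5$ ($H = 5 \left(1 + 0\right) = 5 \cdot 1 = 5$)
$\frac{1}{H + x{\left(-3 \right)}} = \frac{1}{5 + \left(\frac{10}{3} + \frac{1}{9}\right)} = \frac{1}{5 + \frac{31}{9}} = \frac{1}{\frac{76}{9}} = \frac{9}{76}$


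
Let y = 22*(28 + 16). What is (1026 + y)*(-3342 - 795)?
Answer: -8249178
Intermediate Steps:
y = 968 (y = 22*44 = 968)
(1026 + y)*(-3342 - 795) = (1026 + 968)*(-3342 - 795) = 1994*(-4137) = -8249178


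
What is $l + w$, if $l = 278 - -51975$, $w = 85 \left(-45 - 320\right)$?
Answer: $21228$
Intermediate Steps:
$w = -31025$ ($w = 85 \left(-365\right) = -31025$)
$l = 52253$ ($l = 278 + 51975 = 52253$)
$l + w = 52253 - 31025 = 21228$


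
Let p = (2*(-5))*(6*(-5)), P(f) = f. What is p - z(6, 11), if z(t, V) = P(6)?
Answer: 294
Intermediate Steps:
z(t, V) = 6
p = 300 (p = -10*(-30) = 300)
p - z(6, 11) = 300 - 1*6 = 300 - 6 = 294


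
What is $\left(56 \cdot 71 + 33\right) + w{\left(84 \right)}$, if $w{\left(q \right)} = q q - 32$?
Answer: $11033$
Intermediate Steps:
$w{\left(q \right)} = -32 + q^{2}$ ($w{\left(q \right)} = q^{2} - 32 = -32 + q^{2}$)
$\left(56 \cdot 71 + 33\right) + w{\left(84 \right)} = \left(56 \cdot 71 + 33\right) - \left(32 - 84^{2}\right) = \left(3976 + 33\right) + \left(-32 + 7056\right) = 4009 + 7024 = 11033$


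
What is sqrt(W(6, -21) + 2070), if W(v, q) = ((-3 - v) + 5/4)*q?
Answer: sqrt(8931)/2 ≈ 47.252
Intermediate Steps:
W(v, q) = q*(-7/4 - v) (W(v, q) = ((-3 - v) + 5*(1/4))*q = ((-3 - v) + 5/4)*q = (-7/4 - v)*q = q*(-7/4 - v))
sqrt(W(6, -21) + 2070) = sqrt(-1/4*(-21)*(7 + 4*6) + 2070) = sqrt(-1/4*(-21)*(7 + 24) + 2070) = sqrt(-1/4*(-21)*31 + 2070) = sqrt(651/4 + 2070) = sqrt(8931/4) = sqrt(8931)/2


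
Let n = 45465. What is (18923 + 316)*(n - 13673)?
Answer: 611646288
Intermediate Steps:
(18923 + 316)*(n - 13673) = (18923 + 316)*(45465 - 13673) = 19239*31792 = 611646288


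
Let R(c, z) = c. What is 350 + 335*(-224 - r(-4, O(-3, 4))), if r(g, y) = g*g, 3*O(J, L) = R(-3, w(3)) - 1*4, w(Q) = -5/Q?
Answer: -80050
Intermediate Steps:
O(J, L) = -7/3 (O(J, L) = (-3 - 1*4)/3 = (-3 - 4)/3 = (⅓)*(-7) = -7/3)
r(g, y) = g²
350 + 335*(-224 - r(-4, O(-3, 4))) = 350 + 335*(-224 - 1*(-4)²) = 350 + 335*(-224 - 1*16) = 350 + 335*(-224 - 16) = 350 + 335*(-240) = 350 - 80400 = -80050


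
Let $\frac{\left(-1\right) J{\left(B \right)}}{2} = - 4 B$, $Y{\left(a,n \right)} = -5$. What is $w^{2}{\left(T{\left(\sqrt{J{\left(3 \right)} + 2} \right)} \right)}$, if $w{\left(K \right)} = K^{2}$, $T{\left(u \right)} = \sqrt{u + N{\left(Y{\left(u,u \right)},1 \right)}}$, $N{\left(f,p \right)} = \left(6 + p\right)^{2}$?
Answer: $\left(49 + \sqrt{26}\right)^{2} \approx 2926.7$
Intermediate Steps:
$J{\left(B \right)} = 8 B$ ($J{\left(B \right)} = - 2 \left(- 4 B\right) = 8 B$)
$T{\left(u \right)} = \sqrt{49 + u}$ ($T{\left(u \right)} = \sqrt{u + \left(6 + 1\right)^{2}} = \sqrt{u + 7^{2}} = \sqrt{u + 49} = \sqrt{49 + u}$)
$w^{2}{\left(T{\left(\sqrt{J{\left(3 \right)} + 2} \right)} \right)} = \left(\left(\sqrt{49 + \sqrt{8 \cdot 3 + 2}}\right)^{2}\right)^{2} = \left(\left(\sqrt{49 + \sqrt{24 + 2}}\right)^{2}\right)^{2} = \left(\left(\sqrt{49 + \sqrt{26}}\right)^{2}\right)^{2} = \left(49 + \sqrt{26}\right)^{2}$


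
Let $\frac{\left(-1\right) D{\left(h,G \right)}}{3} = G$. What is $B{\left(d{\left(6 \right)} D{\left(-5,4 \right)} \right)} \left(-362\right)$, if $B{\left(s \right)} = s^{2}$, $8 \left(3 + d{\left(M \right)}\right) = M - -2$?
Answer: $-208512$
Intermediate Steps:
$D{\left(h,G \right)} = - 3 G$
$d{\left(M \right)} = - \frac{11}{4} + \frac{M}{8}$ ($d{\left(M \right)} = -3 + \frac{M - -2}{8} = -3 + \frac{M + 2}{8} = -3 + \frac{2 + M}{8} = -3 + \left(\frac{1}{4} + \frac{M}{8}\right) = - \frac{11}{4} + \frac{M}{8}$)
$B{\left(d{\left(6 \right)} D{\left(-5,4 \right)} \right)} \left(-362\right) = \left(\left(- \frac{11}{4} + \frac{1}{8} \cdot 6\right) \left(\left(-3\right) 4\right)\right)^{2} \left(-362\right) = \left(\left(- \frac{11}{4} + \frac{3}{4}\right) \left(-12\right)\right)^{2} \left(-362\right) = \left(\left(-2\right) \left(-12\right)\right)^{2} \left(-362\right) = 24^{2} \left(-362\right) = 576 \left(-362\right) = -208512$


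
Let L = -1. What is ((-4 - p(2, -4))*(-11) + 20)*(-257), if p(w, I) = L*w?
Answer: -10794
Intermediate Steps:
p(w, I) = -w
((-4 - p(2, -4))*(-11) + 20)*(-257) = ((-4 - (-1)*2)*(-11) + 20)*(-257) = ((-4 - 1*(-2))*(-11) + 20)*(-257) = ((-4 + 2)*(-11) + 20)*(-257) = (-2*(-11) + 20)*(-257) = (22 + 20)*(-257) = 42*(-257) = -10794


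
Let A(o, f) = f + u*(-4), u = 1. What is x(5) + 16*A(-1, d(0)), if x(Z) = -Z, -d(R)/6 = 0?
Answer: -69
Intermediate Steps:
d(R) = 0 (d(R) = -6*0 = 0)
A(o, f) = -4 + f (A(o, f) = f + 1*(-4) = f - 4 = -4 + f)
x(5) + 16*A(-1, d(0)) = -1*5 + 16*(-4 + 0) = -5 + 16*(-4) = -5 - 64 = -69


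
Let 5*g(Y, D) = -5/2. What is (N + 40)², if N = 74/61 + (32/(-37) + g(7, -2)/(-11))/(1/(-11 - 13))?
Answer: 2284456919364/616379929 ≈ 3706.3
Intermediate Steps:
g(Y, D) = -½ (g(Y, D) = (-5/2)/5 = (-5*½)/5 = (⅕)*(-5/2) = -½)
N = 518362/24827 (N = 74/61 + (32/(-37) - ½/(-11))/(1/(-11 - 13)) = 74*(1/61) + (32*(-1/37) - ½*(-1/11))/(1/(-24)) = 74/61 + (-32/37 + 1/22)/(-1/24) = 74/61 - 667/814*(-24) = 74/61 + 8004/407 = 518362/24827 ≈ 20.879)
(N + 40)² = (518362/24827 + 40)² = (1511442/24827)² = 2284456919364/616379929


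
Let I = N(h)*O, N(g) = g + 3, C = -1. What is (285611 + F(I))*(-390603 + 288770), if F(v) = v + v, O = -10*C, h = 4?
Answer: -29098881583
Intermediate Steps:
N(g) = 3 + g
O = 10 (O = -10*(-1) = 10)
I = 70 (I = (3 + 4)*10 = 7*10 = 70)
F(v) = 2*v
(285611 + F(I))*(-390603 + 288770) = (285611 + 2*70)*(-390603 + 288770) = (285611 + 140)*(-101833) = 285751*(-101833) = -29098881583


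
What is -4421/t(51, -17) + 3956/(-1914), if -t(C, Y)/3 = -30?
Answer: -1469639/28710 ≈ -51.189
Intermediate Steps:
t(C, Y) = 90 (t(C, Y) = -3*(-30) = 90)
-4421/t(51, -17) + 3956/(-1914) = -4421/90 + 3956/(-1914) = -4421*1/90 + 3956*(-1/1914) = -4421/90 - 1978/957 = -1469639/28710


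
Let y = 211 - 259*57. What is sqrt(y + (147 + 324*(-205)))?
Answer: 5*I*sqrt(3233) ≈ 284.3*I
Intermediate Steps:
y = -14552 (y = 211 - 14763 = -14552)
sqrt(y + (147 + 324*(-205))) = sqrt(-14552 + (147 + 324*(-205))) = sqrt(-14552 + (147 - 66420)) = sqrt(-14552 - 66273) = sqrt(-80825) = 5*I*sqrt(3233)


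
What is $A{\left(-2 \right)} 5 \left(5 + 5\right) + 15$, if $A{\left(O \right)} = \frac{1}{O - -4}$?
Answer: $40$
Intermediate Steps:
$A{\left(O \right)} = \frac{1}{4 + O}$ ($A{\left(O \right)} = \frac{1}{O + 4} = \frac{1}{4 + O}$)
$A{\left(-2 \right)} 5 \left(5 + 5\right) + 15 = \frac{5 \left(5 + 5\right)}{4 - 2} + 15 = \frac{5 \cdot 10}{2} + 15 = \frac{1}{2} \cdot 50 + 15 = 25 + 15 = 40$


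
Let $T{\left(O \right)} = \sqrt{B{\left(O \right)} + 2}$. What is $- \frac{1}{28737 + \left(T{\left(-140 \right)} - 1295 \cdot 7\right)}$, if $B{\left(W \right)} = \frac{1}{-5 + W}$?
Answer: $- \frac{2852440}{56113199391} + \frac{17 \sqrt{145}}{56113199391} \approx -5.083 \cdot 10^{-5}$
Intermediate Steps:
$T{\left(O \right)} = \sqrt{2 + \frac{1}{-5 + O}}$ ($T{\left(O \right)} = \sqrt{\frac{1}{-5 + O} + 2} = \sqrt{2 + \frac{1}{-5 + O}}$)
$- \frac{1}{28737 + \left(T{\left(-140 \right)} - 1295 \cdot 7\right)} = - \frac{1}{28737 + \left(\sqrt{\frac{-9 + 2 \left(-140\right)}{-5 - 140}} - 1295 \cdot 7\right)} = - \frac{1}{28737 + \left(\sqrt{\frac{-9 - 280}{-145}} - 9065\right)} = - \frac{1}{28737 - \left(9065 - \sqrt{\left(- \frac{1}{145}\right) \left(-289\right)}\right)} = - \frac{1}{28737 - \left(9065 - \sqrt{\frac{289}{145}}\right)} = - \frac{1}{28737 - \left(9065 - \frac{17 \sqrt{145}}{145}\right)} = - \frac{1}{19672 + \frac{17 \sqrt{145}}{145}}$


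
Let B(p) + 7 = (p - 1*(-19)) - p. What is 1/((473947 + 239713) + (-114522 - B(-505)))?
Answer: 1/599126 ≈ 1.6691e-6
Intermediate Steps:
B(p) = 12 (B(p) = -7 + ((p - 1*(-19)) - p) = -7 + ((p + 19) - p) = -7 + ((19 + p) - p) = -7 + 19 = 12)
1/((473947 + 239713) + (-114522 - B(-505))) = 1/((473947 + 239713) + (-114522 - 1*12)) = 1/(713660 + (-114522 - 12)) = 1/(713660 - 114534) = 1/599126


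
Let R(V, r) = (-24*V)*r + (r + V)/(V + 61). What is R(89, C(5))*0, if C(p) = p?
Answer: 0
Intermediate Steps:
R(V, r) = (V + r)/(61 + V) - 24*V*r (R(V, r) = -24*V*r + (V + r)/(61 + V) = (V + r)/(61 + V) - 24*V*r)
R(89, C(5))*0 = ((89 + 5 - 1464*89*5 - 24*5*89²)/(61 + 89))*0 = ((89 + 5 - 651480 - 24*5*7921)/150)*0 = ((89 + 5 - 651480 - 950520)/150)*0 = ((1/150)*(-1601906))*0 = -800953/75*0 = 0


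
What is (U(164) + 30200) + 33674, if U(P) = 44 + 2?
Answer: 63920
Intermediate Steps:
U(P) = 46
(U(164) + 30200) + 33674 = (46 + 30200) + 33674 = 30246 + 33674 = 63920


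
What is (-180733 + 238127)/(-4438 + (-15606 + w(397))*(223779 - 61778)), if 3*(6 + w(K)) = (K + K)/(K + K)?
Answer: -172182/7587330149 ≈ -2.2693e-5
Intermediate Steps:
w(K) = -17/3 (w(K) = -6 + ((K + K)/(K + K))/3 = -6 + ((2*K)/((2*K)))/3 = -6 + ((2*K)*(1/(2*K)))/3 = -6 + (⅓)*1 = -6 + ⅓ = -17/3)
(-180733 + 238127)/(-4438 + (-15606 + w(397))*(223779 - 61778)) = (-180733 + 238127)/(-4438 + (-15606 - 17/3)*(223779 - 61778)) = 57394/(-4438 - 46835/3*162001) = 57394/(-4438 - 7587316835/3) = 57394/(-7587330149/3) = 57394*(-3/7587330149) = -172182/7587330149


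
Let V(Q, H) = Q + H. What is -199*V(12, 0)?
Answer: -2388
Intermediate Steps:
V(Q, H) = H + Q
-199*V(12, 0) = -199*(0 + 12) = -199*12 = -2388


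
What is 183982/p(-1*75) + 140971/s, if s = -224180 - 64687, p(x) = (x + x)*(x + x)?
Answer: 8329080149/1083251250 ≈ 7.6890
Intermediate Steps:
p(x) = 4*x² (p(x) = (2*x)*(2*x) = 4*x²)
s = -288867
183982/p(-1*75) + 140971/s = 183982/((4*(-1*75)²)) + 140971/(-288867) = 183982/((4*(-75)²)) + 140971*(-1/288867) = 183982/((4*5625)) - 140971/288867 = 183982/22500 - 140971/288867 = 183982*(1/22500) - 140971/288867 = 91991/11250 - 140971/288867 = 8329080149/1083251250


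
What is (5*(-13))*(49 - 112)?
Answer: 4095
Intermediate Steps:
(5*(-13))*(49 - 112) = -65*(-63) = 4095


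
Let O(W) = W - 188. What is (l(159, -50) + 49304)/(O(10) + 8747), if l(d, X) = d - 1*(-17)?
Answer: 49480/8569 ≈ 5.7743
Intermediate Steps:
l(d, X) = 17 + d (l(d, X) = d + 17 = 17 + d)
O(W) = -188 + W
(l(159, -50) + 49304)/(O(10) + 8747) = ((17 + 159) + 49304)/((-188 + 10) + 8747) = (176 + 49304)/(-178 + 8747) = 49480/8569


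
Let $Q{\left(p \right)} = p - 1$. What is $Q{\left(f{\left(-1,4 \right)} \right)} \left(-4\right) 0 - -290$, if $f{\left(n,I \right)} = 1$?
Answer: $290$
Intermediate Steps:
$Q{\left(p \right)} = -1 + p$ ($Q{\left(p \right)} = p - 1 = -1 + p$)
$Q{\left(f{\left(-1,4 \right)} \right)} \left(-4\right) 0 - -290 = \left(-1 + 1\right) \left(-4\right) 0 - -290 = 0 \left(-4\right) 0 + 290 = 0 \cdot 0 + 290 = 0 + 290 = 290$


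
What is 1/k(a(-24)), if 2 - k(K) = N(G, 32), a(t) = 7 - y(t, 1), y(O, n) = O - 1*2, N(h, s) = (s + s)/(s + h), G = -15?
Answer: -17/30 ≈ -0.56667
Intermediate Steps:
N(h, s) = 2*s/(h + s) (N(h, s) = (2*s)/(h + s) = 2*s/(h + s))
y(O, n) = -2 + O (y(O, n) = O - 2 = -2 + O)
a(t) = 9 - t (a(t) = 7 - (-2 + t) = 7 + (2 - t) = 9 - t)
k(K) = -30/17 (k(K) = 2 - 2*32/(-15 + 32) = 2 - 2*32/17 = 2 - 1*64/17 = 2 - 64/17 = -30/17)
1/k(a(-24)) = 1/(-30/17) = -17/30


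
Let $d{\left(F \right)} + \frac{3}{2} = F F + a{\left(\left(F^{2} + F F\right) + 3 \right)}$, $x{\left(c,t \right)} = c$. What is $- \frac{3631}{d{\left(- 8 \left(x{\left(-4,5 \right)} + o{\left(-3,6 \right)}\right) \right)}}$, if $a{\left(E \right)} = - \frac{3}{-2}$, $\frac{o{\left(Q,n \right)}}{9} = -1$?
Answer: $- \frac{3631}{10816} \approx -0.33571$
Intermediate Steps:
$o{\left(Q,n \right)} = -9$ ($o{\left(Q,n \right)} = 9 \left(-1\right) = -9$)
$a{\left(E \right)} = \frac{3}{2}$ ($a{\left(E \right)} = \left(-3\right) \left(- \frac{1}{2}\right) = \frac{3}{2}$)
$d{\left(F \right)} = F^{2}$ ($d{\left(F \right)} = - \frac{3}{2} + \left(F F + \frac{3}{2}\right) = - \frac{3}{2} + \left(F^{2} + \frac{3}{2}\right) = - \frac{3}{2} + \left(\frac{3}{2} + F^{2}\right) = F^{2}$)
$- \frac{3631}{d{\left(- 8 \left(x{\left(-4,5 \right)} + o{\left(-3,6 \right)}\right) \right)}} = - \frac{3631}{\left(- 8 \left(-4 - 9\right)\right)^{2}} = - \frac{3631}{\left(\left(-8\right) \left(-13\right)\right)^{2}} = - \frac{3631}{104^{2}} = - \frac{3631}{10816}$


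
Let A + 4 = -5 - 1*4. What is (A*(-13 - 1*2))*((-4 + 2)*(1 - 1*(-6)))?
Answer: -2730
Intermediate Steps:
A = -13 (A = -4 + (-5 - 1*4) = -4 + (-5 - 4) = -4 - 9 = -13)
(A*(-13 - 1*2))*((-4 + 2)*(1 - 1*(-6))) = (-13*(-13 - 1*2))*((-4 + 2)*(1 - 1*(-6))) = (-13*(-13 - 2))*(-2*(1 + 6)) = (-13*(-15))*(-2*7) = 195*(-14) = -2730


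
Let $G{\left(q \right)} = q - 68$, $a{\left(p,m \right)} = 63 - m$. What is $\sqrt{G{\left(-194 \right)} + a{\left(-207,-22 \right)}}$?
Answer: $i \sqrt{177} \approx 13.304 i$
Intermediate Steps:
$G{\left(q \right)} = -68 + q$
$\sqrt{G{\left(-194 \right)} + a{\left(-207,-22 \right)}} = \sqrt{\left(-68 - 194\right) + \left(63 - -22\right)} = \sqrt{-262 + \left(63 + 22\right)} = \sqrt{-262 + 85} = \sqrt{-177} = i \sqrt{177}$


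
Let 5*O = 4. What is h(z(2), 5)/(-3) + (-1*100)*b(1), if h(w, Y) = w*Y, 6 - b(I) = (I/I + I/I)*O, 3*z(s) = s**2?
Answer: -3980/9 ≈ -442.22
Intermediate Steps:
O = 4/5 (O = (1/5)*4 = 4/5 ≈ 0.80000)
z(s) = s**2/3
b(I) = 22/5 (b(I) = 6 - (I/I + I/I)*4/5 = 6 - (1 + 1)*4/5 = 6 - 2*4/5 = 6 - 1*8/5 = 6 - 8/5 = 22/5)
h(w, Y) = Y*w
h(z(2), 5)/(-3) + (-1*100)*b(1) = (5*((1/3)*2**2))/(-3) - 1*100*(22/5) = (5*((1/3)*4))*(-1/3) - 100*22/5 = (5*(4/3))*(-1/3) - 440 = (20/3)*(-1/3) - 440 = -20/9 - 440 = -3980/9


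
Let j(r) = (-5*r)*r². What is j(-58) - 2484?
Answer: 973076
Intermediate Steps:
j(r) = -5*r³
j(-58) - 2484 = -5*(-58)³ - 2484 = -5*(-195112) - 2484 = 975560 - 2484 = 973076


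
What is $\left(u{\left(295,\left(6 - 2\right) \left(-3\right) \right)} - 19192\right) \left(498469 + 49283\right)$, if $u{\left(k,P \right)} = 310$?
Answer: $-10342653264$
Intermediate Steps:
$\left(u{\left(295,\left(6 - 2\right) \left(-3\right) \right)} - 19192\right) \left(498469 + 49283\right) = \left(310 - 19192\right) \left(498469 + 49283\right) = \left(-18882\right) 547752 = -10342653264$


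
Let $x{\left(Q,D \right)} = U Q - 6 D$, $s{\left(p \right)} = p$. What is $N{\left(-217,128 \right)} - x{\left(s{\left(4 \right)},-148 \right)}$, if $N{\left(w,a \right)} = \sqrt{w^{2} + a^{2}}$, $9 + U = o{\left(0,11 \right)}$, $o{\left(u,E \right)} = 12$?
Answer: $-900 + \sqrt{63473} \approx -648.06$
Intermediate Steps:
$U = 3$ ($U = -9 + 12 = 3$)
$N{\left(w,a \right)} = \sqrt{a^{2} + w^{2}}$
$x{\left(Q,D \right)} = - 6 D + 3 Q$ ($x{\left(Q,D \right)} = 3 Q - 6 D = - 6 D + 3 Q$)
$N{\left(-217,128 \right)} - x{\left(s{\left(4 \right)},-148 \right)} = \sqrt{128^{2} + \left(-217\right)^{2}} - \left(\left(-6\right) \left(-148\right) + 3 \cdot 4\right) = \sqrt{16384 + 47089} - \left(888 + 12\right) = \sqrt{63473} - 900 = -900 + \sqrt{63473}$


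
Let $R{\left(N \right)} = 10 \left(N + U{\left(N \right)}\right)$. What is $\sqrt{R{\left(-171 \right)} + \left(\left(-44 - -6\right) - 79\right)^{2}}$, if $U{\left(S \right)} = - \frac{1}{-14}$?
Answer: $\frac{\sqrt{587006}}{7} \approx 109.45$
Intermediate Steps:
$U{\left(S \right)} = \frac{1}{14}$ ($U{\left(S \right)} = \left(-1\right) \left(- \frac{1}{14}\right) = \frac{1}{14}$)
$R{\left(N \right)} = \frac{5}{7} + 10 N$ ($R{\left(N \right)} = 10 \left(N + \frac{1}{14}\right) = 10 \left(\frac{1}{14} + N\right) = \frac{5}{7} + 10 N$)
$\sqrt{R{\left(-171 \right)} + \left(\left(-44 - -6\right) - 79\right)^{2}} = \sqrt{\left(\frac{5}{7} + 10 \left(-171\right)\right) + \left(\left(-44 - -6\right) - 79\right)^{2}} = \sqrt{\left(\frac{5}{7} - 1710\right) + \left(\left(-44 + 6\right) - 79\right)^{2}} = \sqrt{- \frac{11965}{7} + \left(-38 - 79\right)^{2}} = \sqrt{- \frac{11965}{7} + \left(-117\right)^{2}} = \sqrt{- \frac{11965}{7} + 13689} = \sqrt{\frac{83858}{7}} = \frac{\sqrt{587006}}{7}$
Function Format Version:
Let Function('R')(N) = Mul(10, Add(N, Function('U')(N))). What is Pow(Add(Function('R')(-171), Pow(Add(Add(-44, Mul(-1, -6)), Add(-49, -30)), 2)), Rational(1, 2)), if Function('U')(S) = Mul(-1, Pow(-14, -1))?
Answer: Mul(Rational(1, 7), Pow(587006, Rational(1, 2))) ≈ 109.45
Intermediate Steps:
Function('U')(S) = Rational(1, 14) (Function('U')(S) = Mul(-1, Rational(-1, 14)) = Rational(1, 14))
Function('R')(N) = Add(Rational(5, 7), Mul(10, N)) (Function('R')(N) = Mul(10, Add(N, Rational(1, 14))) = Mul(10, Add(Rational(1, 14), N)) = Add(Rational(5, 7), Mul(10, N)))
Pow(Add(Function('R')(-171), Pow(Add(Add(-44, Mul(-1, -6)), Add(-49, -30)), 2)), Rational(1, 2)) = Pow(Add(Add(Rational(5, 7), Mul(10, -171)), Pow(Add(Add(-44, Mul(-1, -6)), Add(-49, -30)), 2)), Rational(1, 2)) = Pow(Add(Add(Rational(5, 7), -1710), Pow(Add(Add(-44, 6), -79), 2)), Rational(1, 2)) = Pow(Add(Rational(-11965, 7), Pow(Add(-38, -79), 2)), Rational(1, 2)) = Pow(Add(Rational(-11965, 7), Pow(-117, 2)), Rational(1, 2)) = Pow(Add(Rational(-11965, 7), 13689), Rational(1, 2)) = Pow(Rational(83858, 7), Rational(1, 2)) = Mul(Rational(1, 7), Pow(587006, Rational(1, 2)))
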